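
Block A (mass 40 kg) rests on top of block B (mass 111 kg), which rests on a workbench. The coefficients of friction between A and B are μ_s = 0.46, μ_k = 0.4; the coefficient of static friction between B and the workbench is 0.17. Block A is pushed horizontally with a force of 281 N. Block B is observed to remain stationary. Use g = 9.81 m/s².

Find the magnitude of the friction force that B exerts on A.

f ≈ 157 N

The normal force B exerts on A is simply A's weight, N₁ = 392.4 N.
So the A–B interface can sustain at most μ_s N₁ = 180.5 N of static friction.
Since P = 281 N > 180.5 N, A slides on B; the A–B friction is kinetic: f₁ = μ_k N₁ = 0.4×392.4 = 157 N.
B experiences an equal 157 N forward from A (third law). B is in equilibrium, so the floor supplies f₂ = 157 N of static friction (limit μ_s(m_A+m_B)g = 251.8 N, not exceeded).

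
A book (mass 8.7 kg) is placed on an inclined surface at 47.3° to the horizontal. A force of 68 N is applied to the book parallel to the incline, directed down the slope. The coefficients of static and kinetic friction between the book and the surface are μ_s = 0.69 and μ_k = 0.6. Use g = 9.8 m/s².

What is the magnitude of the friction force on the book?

The normal reaction is N = m g cos θ = 57.82 N.
Parallel to the incline, ΣF = 0 gives f = m g sin θ + P = 62.66 + 68 = 130.7 N (up-slope positive).
Maximum static friction available: μ_s N = 0.69 × 57.82 = 39.9 N.
Since |130.7| > 39.9 N, static friction cannot hold it; the book slides down the incline and kinetic friction applies: f = μ_k N = 0.6 × 57.82 = 34.7 N.

f ≈ 34.7 N (up the incline)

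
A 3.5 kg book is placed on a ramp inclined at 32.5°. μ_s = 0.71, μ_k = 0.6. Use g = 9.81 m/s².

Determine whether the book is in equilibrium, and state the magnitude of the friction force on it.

f ≈ 18.4 N

N = m g cos θ = 29 N.
Down-slope weight component: m g sin θ = 18.4 N.
μ_s N = 20.6 N.
18.4 ≤ 20.6 N, so it stays put; friction = 18.4 N.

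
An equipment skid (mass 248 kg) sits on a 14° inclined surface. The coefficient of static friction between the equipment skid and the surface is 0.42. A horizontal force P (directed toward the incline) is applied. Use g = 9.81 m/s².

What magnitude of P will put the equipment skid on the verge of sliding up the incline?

At impending motion up the slope, friction acts down-slope at its limit: f = μ_s N.
Perpendicular to the incline: N = m g cos θ + P sin θ.
Along the incline: P cos θ = m g sin θ + μ_s N = m g sin θ + μ_s (m g cos θ + P sin θ).
Solving, P (cos θ − μ_s sin θ) = m g (sin θ + μ_s cos θ), so P = 248×9.81×(sin 14° + 0.42 cos 14°)/(cos 14° − 0.42 sin 14°) = 2430×0.6494/0.8687 = 1820 N.

P ≈ 1820 N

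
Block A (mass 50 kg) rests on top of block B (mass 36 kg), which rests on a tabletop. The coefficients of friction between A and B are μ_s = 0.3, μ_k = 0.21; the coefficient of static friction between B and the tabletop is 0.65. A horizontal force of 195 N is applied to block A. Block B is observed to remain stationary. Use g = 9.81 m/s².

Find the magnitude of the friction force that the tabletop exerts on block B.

f ≈ 103 N

Between the blocks, N₁ = m_A g = 490.5 N.
Maximum static friction on A from B: μ_s N₁ = 0.3×490.5 = 147.2 N.
Since P = 195 N > 147.2 N, A slides on B; the A–B friction is kinetic: f₁ = μ_k N₁ = 0.21×490.5 = 103 N.
B experiences an equal 103 N forward from A (third law). B is in equilibrium, so the floor supplies f₂ = 103 N of static friction (limit μ_s(m_A+m_B)g = 548.4 N, not exceeded).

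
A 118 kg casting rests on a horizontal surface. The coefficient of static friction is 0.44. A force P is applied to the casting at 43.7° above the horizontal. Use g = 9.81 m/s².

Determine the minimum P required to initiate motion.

P ≈ 496 N

N = m g − P sin α (the pull lifts the casting).
At impending slip, P cos α = μ_s N = μ_s (m g − P sin α).
Solving: P (cos α + μ_s sin α) = μ_s m g → P = 0.44×1160/(cos 43.7° + 0.44 sin 43.7°) = 509/1.027 = 496 N.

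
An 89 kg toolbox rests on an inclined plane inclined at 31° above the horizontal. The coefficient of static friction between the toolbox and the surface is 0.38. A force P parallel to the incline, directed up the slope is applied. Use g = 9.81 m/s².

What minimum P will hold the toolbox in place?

P_min ≈ 165 N

The toolbox tends to slide down (tan θ > μ_s), so at the point of impending slip friction acts up-slope at its limit: f = μ_s N.
P is parallel to the surface, so N = m g cos θ = 748 N.
Along the incline: P + μ_s N = m g sin θ, so P = 450 − 0.38×748 = 165 N.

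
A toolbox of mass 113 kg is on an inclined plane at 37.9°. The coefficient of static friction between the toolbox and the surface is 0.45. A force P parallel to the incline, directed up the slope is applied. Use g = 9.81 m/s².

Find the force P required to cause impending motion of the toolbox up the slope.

At impending motion up the slope, friction acts down-slope at its limit: f = μ_s N.
P is parallel to the surface, so N = m g cos θ = 875 N.
Along the incline: P = m g sin θ + μ_s N = 681 + 0.45×875 = 1070 N.

P ≈ 1070 N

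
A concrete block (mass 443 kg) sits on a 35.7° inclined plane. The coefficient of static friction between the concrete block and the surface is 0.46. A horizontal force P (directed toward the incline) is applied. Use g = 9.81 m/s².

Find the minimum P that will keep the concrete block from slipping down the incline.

The concrete block tends to slide down (tan θ > μ_s), so at the point of impending slip friction acts up-slope at its limit: f = μ_s N.
Perpendicular to the incline: N = m g cos θ + P sin θ.
Along the incline: P cos θ + μ_s N = m g sin θ, i.e. P cos θ + μ_s (m g cos θ + P sin θ) = m g sin θ.
Solving, P (cos θ + μ_s sin θ) = m g (sin θ − μ_s cos θ), so P = 4350×0.21/1.081 = 845 N.

P_min ≈ 845 N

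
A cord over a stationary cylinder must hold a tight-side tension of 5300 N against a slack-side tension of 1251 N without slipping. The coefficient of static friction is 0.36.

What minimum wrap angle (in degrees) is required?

T₂/T₁ = e^{μβ} → β = ln(T₂/T₁)/μ.
β = ln(5300/1251)/0.36 = 1.444/0.36 = 4.01 rad.
In degrees: β = 4.01 × 180/π = 230°.

β_min ≈ 230°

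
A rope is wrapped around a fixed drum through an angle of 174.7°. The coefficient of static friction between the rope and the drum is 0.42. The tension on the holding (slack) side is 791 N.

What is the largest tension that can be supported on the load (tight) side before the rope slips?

T_max ≈ 2850 N

At impending slip the capstan equation gives T₂/T₁ = e^{μβ} with β in radians.
β = 174.7° × π/180 = 3.049 rad.
e^{μβ} = e^{0.42×3.049} = 3.599.
T₂ = T₁ · e^{μβ} = 791 × 3.599 = 2850 N.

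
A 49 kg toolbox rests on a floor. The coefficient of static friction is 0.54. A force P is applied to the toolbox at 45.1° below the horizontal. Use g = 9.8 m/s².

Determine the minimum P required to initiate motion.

N = m g + P sin α (the push presses the toolbox into the floor).
At impending slip, P cos α = μ_s N = μ_s (m g + P sin α).
Solving: P (cos α − μ_s sin α) = μ_s m g → P = 0.54×480/(cos 45.1° − 0.54 sin 45.1°) = 259/0.3234 = 802 N.

P ≈ 802 N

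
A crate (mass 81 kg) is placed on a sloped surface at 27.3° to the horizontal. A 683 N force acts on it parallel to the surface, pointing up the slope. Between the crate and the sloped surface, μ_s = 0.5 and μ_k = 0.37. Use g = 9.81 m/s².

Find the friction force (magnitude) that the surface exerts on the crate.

The normal reaction is N = m g cos θ = 706.1 N.
The friction needed for equilibrium is m g sin θ − P = 364.4 − 683 = -318.6 N, measured positive up-slope.
The static-friction ceiling is μ_s N = 0.5 × 706.1 = 353.1 N.
Since |-318.6| ≤ 353.1 N, static friction is sufficient; f equals the required value, not μ_s N.

f ≈ 319 N (down the incline)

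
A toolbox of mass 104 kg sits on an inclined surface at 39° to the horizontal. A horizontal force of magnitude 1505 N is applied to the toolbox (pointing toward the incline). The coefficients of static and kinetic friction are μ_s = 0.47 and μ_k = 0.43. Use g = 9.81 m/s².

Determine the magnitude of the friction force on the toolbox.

The horizontal push has a component P sin θ into the surface, so N = m g cos θ + P sin θ = 792.9 + 947.1 = 1740 N.
Parallel to the incline: P cos θ − m g sin θ = 1170 − 642.1 = 527.5 N; the friction needed to balance this is 527.5 N acting down the slope.
Maximum static friction: μ_s N = 0.47 × 1740 = 817.8 N.
Since 527.5 N is within the 817.8 N limit, the toolbox stays put and friction is exactly 528 N.

f ≈ 528 N (down the incline)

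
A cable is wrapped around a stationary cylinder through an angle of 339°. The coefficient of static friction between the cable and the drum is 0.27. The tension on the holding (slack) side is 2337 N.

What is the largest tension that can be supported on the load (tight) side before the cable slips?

T_max ≈ 11500 N

At impending slip the capstan equation gives T₂/T₁ = e^{μβ} with β in radians.
β = 339° × π/180 = 5.917 rad.
e^{μβ} = e^{0.27×5.917} = 4.941.
T₂ = T₁ · e^{μβ} = 2337 × 4.941 = 11500 N.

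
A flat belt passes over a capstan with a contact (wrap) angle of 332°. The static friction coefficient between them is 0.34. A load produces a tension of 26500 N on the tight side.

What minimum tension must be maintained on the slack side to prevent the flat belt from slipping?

Capstan equation at impending slip: T_tight/T_slack = e^{μβ}.
β = 332° = 5.794 rad; e^{μβ} = e^{0.34×5.794} = 7.172.
T_slack = T_tight / e^{μβ} = 26500 / 7.172 = 3700 N.

T_min ≈ 3700 N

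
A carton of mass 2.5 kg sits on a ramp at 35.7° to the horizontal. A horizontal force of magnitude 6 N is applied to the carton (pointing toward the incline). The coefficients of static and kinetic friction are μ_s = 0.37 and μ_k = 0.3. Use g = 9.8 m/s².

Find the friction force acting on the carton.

f ≈ 7.02 N (up the incline)

The horizontal push has a component P sin θ into the surface, so N = m g cos θ + P sin θ = 19.9 + 3.501 = 23.4 N.
Along the incline, the net driving force (taking up-slope positive) is P cos θ − m g sin θ = 4.873 − 14.3 = -9.424 N, so equilibrium requires friction f = 9.424 N (up-slope).
Maximum static friction: μ_s N = 0.37 × 23.4 = 8.657 N.
The required 9.424 N exceeds the static limit, so the carton slides down-slope and f = μ_k N = 0.3×23.4 = 7.02 N.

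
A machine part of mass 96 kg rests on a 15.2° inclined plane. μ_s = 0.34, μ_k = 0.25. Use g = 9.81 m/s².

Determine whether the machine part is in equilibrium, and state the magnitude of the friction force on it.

f ≈ 247 N

N = m g cos θ = 909 N.
Down-slope weight component: m g sin θ = 247 N.
μ_s N = 309 N.
247 ≤ 309 N, so it stays put; friction = 247 N.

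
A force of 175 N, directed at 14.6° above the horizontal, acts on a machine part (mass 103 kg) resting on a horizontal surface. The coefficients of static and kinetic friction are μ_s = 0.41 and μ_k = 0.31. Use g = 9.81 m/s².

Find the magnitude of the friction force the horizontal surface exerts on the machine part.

f ≈ 169 N

N = m g − P sin α = 1010 − 175×sin 14.6° = 966.3 N.
Horizontally, friction must balance P cos α = 169.3 N.
The static-friction limit is μ_s N = 396.2 N.
169.3 ≤ 396.2 N → static; friction equals the required 169 N.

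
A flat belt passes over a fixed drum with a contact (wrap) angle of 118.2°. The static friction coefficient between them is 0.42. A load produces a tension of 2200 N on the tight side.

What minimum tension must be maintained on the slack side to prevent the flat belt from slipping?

Capstan equation at impending slip: T_tight/T_slack = e^{μβ}.
β = 118.2° = 2.063 rad; e^{μβ} = e^{0.42×2.063} = 2.378.
T_slack = T_tight / e^{μβ} = 2200 / 2.378 = 925 N.

T_min ≈ 925 N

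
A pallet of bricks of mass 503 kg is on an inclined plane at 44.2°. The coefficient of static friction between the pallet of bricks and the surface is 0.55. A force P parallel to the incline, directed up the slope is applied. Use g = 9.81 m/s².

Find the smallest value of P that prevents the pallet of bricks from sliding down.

P_min ≈ 1490 N

The pallet of bricks tends to slide down (tan θ > μ_s), so at the point of impending slip friction acts up-slope at its limit: f = μ_s N.
P is parallel to the surface, so N = m g cos θ = 3540 N.
Along the incline: P + μ_s N = m g sin θ, so P = 3440 − 0.55×3540 = 1490 N.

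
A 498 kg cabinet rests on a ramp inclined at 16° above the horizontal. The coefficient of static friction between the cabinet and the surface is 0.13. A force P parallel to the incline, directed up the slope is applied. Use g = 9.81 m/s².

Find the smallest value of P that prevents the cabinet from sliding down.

The cabinet tends to slide down (tan θ > μ_s), so at the point of impending slip friction acts up-slope at its limit: f = μ_s N.
P is parallel to the surface, so N = m g cos θ = 4700 N.
Along the incline: P + μ_s N = m g sin θ, so P = 1350 − 0.13×4700 = 736 N.

P_min ≈ 736 N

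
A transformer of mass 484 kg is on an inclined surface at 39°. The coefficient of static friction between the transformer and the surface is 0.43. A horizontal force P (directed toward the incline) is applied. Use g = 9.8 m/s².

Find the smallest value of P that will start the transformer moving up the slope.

At impending motion up the slope, friction acts down-slope at its limit: f = μ_s N.
Perpendicular to the incline: N = m g cos θ + P sin θ.
Along the incline: P cos θ = m g sin θ + μ_s N = m g sin θ + μ_s (m g cos θ + P sin θ).
Solving, P (cos θ − μ_s sin θ) = m g (sin θ + μ_s cos θ), so P = 484×9.8×(sin 39° + 0.43 cos 39°)/(cos 39° − 0.43 sin 39°) = 4740×0.9635/0.5065 = 9020 N.

P ≈ 9020 N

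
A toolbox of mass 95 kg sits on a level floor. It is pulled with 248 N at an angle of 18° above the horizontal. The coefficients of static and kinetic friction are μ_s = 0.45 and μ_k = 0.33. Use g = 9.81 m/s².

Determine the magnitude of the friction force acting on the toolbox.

f ≈ 236 N

The vertical component of P reduces the normal force: N = m g − P sin α = 932 − 76.64 = 855.3 N.
For equilibrium, f = P cos α = 248×cos 18° = 235.9 N.
μ_s N = 0.45 × 855.3 = 384.9 N.
235.9 ≤ 384.9 N → static; friction equals the required 236 N.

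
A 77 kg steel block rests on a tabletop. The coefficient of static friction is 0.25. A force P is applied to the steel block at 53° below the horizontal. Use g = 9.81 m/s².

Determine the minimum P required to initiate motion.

N = m g + P sin α (the push presses the steel block into the tabletop).
At impending slip, P cos α = μ_s N = μ_s (m g + P sin α).
Solving: P (cos α − μ_s sin α) = μ_s m g → P = 0.25×755/(cos 53° − 0.25 sin 53°) = 189/0.4022 = 470 N.

P ≈ 470 N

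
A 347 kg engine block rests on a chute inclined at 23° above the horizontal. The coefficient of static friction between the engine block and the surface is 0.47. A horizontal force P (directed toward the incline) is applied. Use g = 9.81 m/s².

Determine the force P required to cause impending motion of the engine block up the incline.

P ≈ 3800 N

At impending motion up the slope, friction acts down-slope at its limit: f = μ_s N.
Perpendicular to the incline: N = m g cos θ + P sin θ.
Along the incline: P cos θ = m g sin θ + μ_s N = m g sin θ + μ_s (m g cos θ + P sin θ).
Solving, P (cos θ − μ_s sin θ) = m g (sin θ + μ_s cos θ), so P = 347×9.81×(sin 23° + 0.47 cos 23°)/(cos 23° − 0.47 sin 23°) = 3400×0.8234/0.7369 = 3800 N.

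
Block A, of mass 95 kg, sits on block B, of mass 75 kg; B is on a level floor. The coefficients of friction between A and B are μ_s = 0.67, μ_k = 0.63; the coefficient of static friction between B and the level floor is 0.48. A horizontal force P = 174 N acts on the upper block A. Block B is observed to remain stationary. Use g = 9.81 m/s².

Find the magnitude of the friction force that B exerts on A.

The normal force B exerts on A is simply A's weight, N₁ = 932 N.
So the A–B interface can sustain at most μ_s N₁ = 624.4 N of static friction.
Since P = 174 N ≤ 624.4 N, A does not slip on B; friction on A equals P = 174 N.
B experiences an equal 174 N forward from A (third law). B is in equilibrium, so the floor supplies f₂ = 174 N of static friction (limit μ_s(m_A+m_B)g = 800.5 N, not exceeded).

f ≈ 174 N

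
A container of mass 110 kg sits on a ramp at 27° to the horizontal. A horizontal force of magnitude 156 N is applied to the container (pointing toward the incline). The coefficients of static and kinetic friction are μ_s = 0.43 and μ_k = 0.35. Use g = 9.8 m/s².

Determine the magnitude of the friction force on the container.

Resolve perpendicular to the incline: N = m g cos θ + P sin θ = 110×9.8×cos 27° + 156×sin 27° = 1031 N.
Parallel to the incline: P cos θ − m g sin θ = 139 − 489.4 = -350.4 N; the friction needed to balance this is 350.4 N acting up the slope.
Maximum static friction: μ_s N = 0.43 × 1031 = 443.5 N.
|f_req| = 350.4 ≤ 443.5 N → the container is in equilibrium; friction equals the required value.

f ≈ 350 N (up the incline)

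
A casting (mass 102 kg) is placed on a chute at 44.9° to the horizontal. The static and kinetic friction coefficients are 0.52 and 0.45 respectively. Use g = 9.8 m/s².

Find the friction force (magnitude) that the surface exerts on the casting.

Perpendicular to the surface, N = m g cos θ = 102·9.8·cos 44.9° = 708.1 N.
For equilibrium along the incline, friction must balance the weight component: f = m g sin θ = 705.6 N up the slope.
Maximum static friction available: μ_s N = 0.52 × 708.1 = 368.2 N.
Since |705.6| > 368.2 N, static friction cannot hold it; the casting slides down the incline and kinetic friction applies: f = μ_k N = 0.45 × 708.1 = 319 N.

f ≈ 319 N (up the incline)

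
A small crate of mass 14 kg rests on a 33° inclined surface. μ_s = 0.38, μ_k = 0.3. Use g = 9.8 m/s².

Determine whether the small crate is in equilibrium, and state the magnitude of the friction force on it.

f ≈ 34.5 N

N = m g cos θ = 115 N.
Down-slope weight component: m g sin θ = 74.7 N.
μ_s N = 43.7 N.
74.7 > 43.7 N, so it slides; kinetic friction f = μ_k N = 0.3×115 = 34.5 N.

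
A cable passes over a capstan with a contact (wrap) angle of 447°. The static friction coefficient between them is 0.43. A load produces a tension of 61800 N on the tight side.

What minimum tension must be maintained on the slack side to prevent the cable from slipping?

Capstan equation at impending slip: T_tight/T_slack = e^{μβ}.
β = 447° = 7.802 rad; e^{μβ} = e^{0.43×7.802} = 28.64.
T_slack = T_tight / e^{μβ} = 61800 / 28.64 = 2160 N.

T_min ≈ 2160 N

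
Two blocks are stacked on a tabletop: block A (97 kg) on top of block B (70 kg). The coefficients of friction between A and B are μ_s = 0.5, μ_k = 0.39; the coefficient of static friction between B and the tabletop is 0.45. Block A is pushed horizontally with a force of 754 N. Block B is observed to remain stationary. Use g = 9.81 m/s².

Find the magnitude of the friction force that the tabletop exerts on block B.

f ≈ 371 N

Normal force at the A–B interface: N₁ = m_A g = 951.6 N.
Maximum static friction on A from B: μ_s N₁ = 0.5×951.6 = 475.8 N.
Since P = 754 N > 475.8 N, A slides on B; the A–B friction is kinetic: f₁ = μ_k N₁ = 0.39×951.6 = 371 N.
B experiences an equal 371 N forward from A (third law). B is in equilibrium, so the floor supplies f₂ = 371 N of static friction (limit μ_s(m_A+m_B)g = 737.2 N, not exceeded).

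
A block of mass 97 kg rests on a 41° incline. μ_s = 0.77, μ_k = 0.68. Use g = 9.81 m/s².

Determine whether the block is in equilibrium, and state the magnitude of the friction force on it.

N = m g cos θ = 718 N.
Down-slope weight component: m g sin θ = 624 N.
μ_s N = 553 N.
624 > 553 N, so it slides; kinetic friction f = μ_k N = 0.68×718 = 488 N.

f ≈ 488 N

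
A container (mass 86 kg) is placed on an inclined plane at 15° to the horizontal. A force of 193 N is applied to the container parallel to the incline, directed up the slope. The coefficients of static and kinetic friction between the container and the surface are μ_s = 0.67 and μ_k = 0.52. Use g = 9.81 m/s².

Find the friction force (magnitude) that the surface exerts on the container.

Perpendicular to the surface, N = m g cos θ = 86·9.81·cos 15° = 814.9 N.
Parallel to the incline, ΣF = 0 gives f = m g sin θ − P = 218.4 − 193 = 25.36 N (up-slope positive).
Maximum static friction available: μ_s N = 0.67 × 814.9 = 546 N.
Since |25.36| ≤ 546 N, static friction is sufficient; f equals the required value, not μ_s N.

f ≈ 25.4 N (up the incline)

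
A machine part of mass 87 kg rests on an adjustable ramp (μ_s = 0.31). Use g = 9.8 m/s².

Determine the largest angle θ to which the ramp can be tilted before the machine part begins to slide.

θ_max ≈ 17.2°

At the slip threshold, m g sin θ = μ_s · m g cos θ, so tan θ = μ_s.
θ_max = arctan(0.31) = 17.2°.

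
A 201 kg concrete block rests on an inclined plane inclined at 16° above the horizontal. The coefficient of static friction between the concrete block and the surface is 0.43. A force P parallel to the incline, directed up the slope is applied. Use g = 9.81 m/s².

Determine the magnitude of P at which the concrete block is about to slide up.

At impending motion up the slope, friction acts down-slope at its limit: f = μ_s N.
P is parallel to the surface, so N = m g cos θ = 1900 N.
Along the incline: P = m g sin θ + μ_s N = 544 + 0.43×1900 = 1360 N.

P ≈ 1360 N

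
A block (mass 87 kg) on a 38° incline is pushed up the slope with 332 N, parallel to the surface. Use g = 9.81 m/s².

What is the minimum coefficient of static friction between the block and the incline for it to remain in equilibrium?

N = m g cos θ = 672.5 N.
Friction must make up the shortfall along the incline: f = m g sin θ − P = 525.4 − 332 = 193.4 N.
At the threshold f = μ_s N, so μ_s,min = 193.4/672.5 = 0.288.

μ_s,min ≈ 0.288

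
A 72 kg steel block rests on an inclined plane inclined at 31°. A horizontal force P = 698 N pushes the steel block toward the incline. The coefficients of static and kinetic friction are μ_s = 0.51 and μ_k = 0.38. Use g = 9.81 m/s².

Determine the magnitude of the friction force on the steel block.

f ≈ 235 N (down the incline)

Normal direction: N = m g cos θ + P sin θ = 964.9 N.
Along the incline, the net driving force (taking up-slope positive) is P cos θ − m g sin θ = 598.3 − 363.8 = 234.5 N, so equilibrium requires friction f = -234.5 N (down-slope).
The limit of static friction is μ_s N = 492.1 N.
Since 234.5 N is within the 492.1 N limit, the steel block stays put and friction is exactly 235 N.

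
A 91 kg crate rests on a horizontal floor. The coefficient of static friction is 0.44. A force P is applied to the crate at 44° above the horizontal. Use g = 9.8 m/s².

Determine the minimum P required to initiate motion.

P ≈ 383 N

N = m g − P sin α (the pull lifts the crate).
At impending slip, P cos α = μ_s N = μ_s (m g − P sin α).
Solving: P (cos α + μ_s sin α) = μ_s m g → P = 0.44×892/(cos 44° + 0.44 sin 44°) = 392/1.025 = 383 N.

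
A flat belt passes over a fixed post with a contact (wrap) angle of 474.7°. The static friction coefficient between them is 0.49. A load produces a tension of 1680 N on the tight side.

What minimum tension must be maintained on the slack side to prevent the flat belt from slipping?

Capstan equation at impending slip: T_tight/T_slack = e^{μβ}.
β = 474.7° = 8.285 rad; e^{μβ} = e^{0.49×8.285} = 57.96.
T_slack = T_tight / e^{μβ} = 1680 / 57.96 = 29 N.

T_min ≈ 29 N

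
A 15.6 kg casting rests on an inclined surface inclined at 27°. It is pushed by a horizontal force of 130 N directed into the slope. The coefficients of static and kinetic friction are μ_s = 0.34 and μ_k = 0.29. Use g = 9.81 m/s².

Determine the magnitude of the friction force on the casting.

f ≈ 46.4 N (down the incline)

Resolve perpendicular to the incline: N = m g cos θ + P sin θ = 15.6×9.81×cos 27° + 130×sin 27° = 195.4 N.
Along the incline, the net driving force (taking up-slope positive) is P cos θ − m g sin θ = 115.8 − 69.48 = 46.35 N, so equilibrium requires friction f = -46.35 N (down-slope).
Maximum static friction: μ_s N = 0.34 × 195.4 = 66.43 N.
Since 46.35 N is within the 66.43 N limit, the casting stays put and friction is exactly 46.4 N.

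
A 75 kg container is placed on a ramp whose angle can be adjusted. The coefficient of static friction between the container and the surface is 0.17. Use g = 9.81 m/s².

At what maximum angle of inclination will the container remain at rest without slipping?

At the slip threshold, m g sin θ = μ_s · m g cos θ, so tan θ = μ_s.
θ_max = arctan(0.17) = 9.65°.

θ_max ≈ 9.65°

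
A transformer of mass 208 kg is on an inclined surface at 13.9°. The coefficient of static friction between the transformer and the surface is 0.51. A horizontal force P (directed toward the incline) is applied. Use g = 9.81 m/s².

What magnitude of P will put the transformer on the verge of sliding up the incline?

At impending motion up the slope, friction acts down-slope at its limit: f = μ_s N.
Perpendicular to the incline: N = m g cos θ + P sin θ.
Along the incline: P cos θ = m g sin θ + μ_s N = m g sin θ + μ_s (m g cos θ + P sin θ).
Solving, P (cos θ − μ_s sin θ) = m g (sin θ + μ_s cos θ), so P = 208×9.81×(sin 13.9° + 0.51 cos 13.9°)/(cos 13.9° − 0.51 sin 13.9°) = 2040×0.7353/0.8482 = 1770 N.

P ≈ 1770 N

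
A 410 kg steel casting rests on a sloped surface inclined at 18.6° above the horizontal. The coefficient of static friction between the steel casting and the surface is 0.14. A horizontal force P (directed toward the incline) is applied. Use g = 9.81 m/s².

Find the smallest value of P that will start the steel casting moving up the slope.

P ≈ 2010 N

At impending motion up the slope, friction acts down-slope at its limit: f = μ_s N.
Perpendicular to the incline: N = m g cos θ + P sin θ.
Along the incline: P cos θ = m g sin θ + μ_s N = m g sin θ + μ_s (m g cos θ + P sin θ).
Solving, P (cos θ − μ_s sin θ) = m g (sin θ + μ_s cos θ), so P = 410×9.81×(sin 18.6° + 0.14 cos 18.6°)/(cos 18.6° − 0.14 sin 18.6°) = 4020×0.4516/0.9031 = 2010 N.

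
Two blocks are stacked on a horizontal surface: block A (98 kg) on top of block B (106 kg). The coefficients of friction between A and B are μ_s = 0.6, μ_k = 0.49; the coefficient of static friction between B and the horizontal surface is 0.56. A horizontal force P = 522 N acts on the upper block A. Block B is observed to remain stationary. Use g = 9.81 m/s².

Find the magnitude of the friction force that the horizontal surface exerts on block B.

The normal force B exerts on A is simply A's weight, N₁ = 961.4 N.
So the A–B interface can sustain at most μ_s N₁ = 576.8 N of static friction.
P = 522 N is within that limit, so A and B move together (both at rest); the A–B friction is simply f₁ = P = 522 N.
B experiences an equal 522 N forward from A (third law). B is in equilibrium, so the floor supplies f₂ = 522 N of static friction (limit μ_s(m_A+m_B)g = 1121 N, not exceeded).

f ≈ 522 N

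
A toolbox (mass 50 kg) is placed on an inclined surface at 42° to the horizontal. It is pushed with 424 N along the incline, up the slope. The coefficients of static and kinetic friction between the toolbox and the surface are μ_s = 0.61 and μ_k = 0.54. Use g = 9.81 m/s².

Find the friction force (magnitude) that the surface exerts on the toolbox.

The normal reaction is N = m g cos θ = 364.5 N.
The friction needed for equilibrium is m g sin θ − P = 328.2 − 424 = -95.79 N, measured positive up-slope.
Maximum static friction available: μ_s N = 0.61 × 364.5 = 222.4 N.
Since |-95.79| ≤ 222.4 N, no slip — friction simply equals what equilibrium demands.

f ≈ 95.8 N (down the incline)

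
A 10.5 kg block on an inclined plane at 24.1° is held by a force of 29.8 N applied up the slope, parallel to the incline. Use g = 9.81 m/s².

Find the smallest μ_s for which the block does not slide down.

N = m g cos θ = 94.03 N.
Friction must make up the shortfall along the incline: f = m g sin θ − P = 42.06 − 29.8 = 12.26 N.
At the threshold f = μ_s N, so μ_s,min = 12.26/94.03 = 0.13.

μ_s,min ≈ 0.13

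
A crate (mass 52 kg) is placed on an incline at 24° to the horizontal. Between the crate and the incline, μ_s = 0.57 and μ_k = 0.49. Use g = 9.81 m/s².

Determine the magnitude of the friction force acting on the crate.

f ≈ 207 N (up the incline)

Perpendicular to the surface, N = m g cos θ = 52·9.81·cos 24° = 466 N.
For equilibrium along the incline, friction must balance the weight component: f = m g sin θ = 207.5 N up the slope.
The static-friction ceiling is μ_s N = 0.57 × 466 = 265.6 N.
Since |207.5| ≤ 265.6 N, static friction is sufficient; f equals the required value, not μ_s N.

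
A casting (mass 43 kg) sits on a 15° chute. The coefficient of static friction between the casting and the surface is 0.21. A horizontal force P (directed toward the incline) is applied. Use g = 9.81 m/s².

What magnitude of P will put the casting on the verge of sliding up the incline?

At impending motion up the slope, friction acts down-slope at its limit: f = μ_s N.
Perpendicular to the incline: N = m g cos θ + P sin θ.
Along the incline: P cos θ = m g sin θ + μ_s N = m g sin θ + μ_s (m g cos θ + P sin θ).
Solving, P (cos θ − μ_s sin θ) = m g (sin θ + μ_s cos θ), so P = 43×9.81×(sin 15° + 0.21 cos 15°)/(cos 15° − 0.21 sin 15°) = 422×0.4617/0.9116 = 214 N.

P ≈ 214 N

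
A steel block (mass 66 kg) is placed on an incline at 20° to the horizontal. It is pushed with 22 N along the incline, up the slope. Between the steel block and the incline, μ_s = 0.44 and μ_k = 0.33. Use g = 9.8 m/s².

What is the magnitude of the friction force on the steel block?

f ≈ 199 N (up the incline)

The normal reaction is N = m g cos θ = 607.8 N.
The friction needed for equilibrium is m g sin θ − P = 221.2 − 22 = 199.2 N, measured positive up-slope.
Static friction can supply at most μ_s N = 267.4 N.
Since |199.2| ≤ 267.4 N, the steel block remains in static equilibrium and friction takes exactly the required value.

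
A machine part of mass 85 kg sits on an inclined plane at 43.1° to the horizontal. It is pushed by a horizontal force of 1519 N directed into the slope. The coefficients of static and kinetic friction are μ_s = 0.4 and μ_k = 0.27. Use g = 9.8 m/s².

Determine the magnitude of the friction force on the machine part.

f ≈ 540 N (down the incline)

The horizontal push has a component P sin θ into the surface, so N = m g cos θ + P sin θ = 608.2 + 1038 = 1646 N.
Along the incline, the net driving force (taking up-slope positive) is P cos θ − m g sin θ = 1109 − 569.2 = 539.9 N, so equilibrium requires friction f = -539.9 N (down-slope).
Maximum static friction: μ_s N = 0.4 × 1646 = 658.4 N.
|f_req| = 539.9 ≤ 658.4 N → the machine part is in equilibrium; friction equals the required value.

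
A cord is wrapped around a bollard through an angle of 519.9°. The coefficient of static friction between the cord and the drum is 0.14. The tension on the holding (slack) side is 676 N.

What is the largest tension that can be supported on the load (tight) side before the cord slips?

T_max ≈ 2410 N

At impending slip the capstan equation gives T₂/T₁ = e^{μβ} with β in radians.
β = 519.9° × π/180 = 9.074 rad.
e^{μβ} = e^{0.14×9.074} = 3.562.
T₂ = T₁ · e^{μβ} = 676 × 3.562 = 2410 N.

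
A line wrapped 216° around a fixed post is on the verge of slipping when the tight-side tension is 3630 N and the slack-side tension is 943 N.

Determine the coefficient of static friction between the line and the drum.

T₂/T₁ = e^{μβ} → μ = ln(T₂/T₁)/β.
β = 216° = 3.77 rad.
μ = ln(3630/943)/3.77 = ln(3.849)/3.77 = 0.358.

μ ≈ 0.358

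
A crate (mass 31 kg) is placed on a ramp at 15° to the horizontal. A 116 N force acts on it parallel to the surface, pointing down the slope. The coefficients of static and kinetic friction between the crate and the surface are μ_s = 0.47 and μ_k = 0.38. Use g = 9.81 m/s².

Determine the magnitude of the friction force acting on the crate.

f ≈ 112 N (up the incline)

Normal force: N = m g cos θ = 31 × 9.81 × cos 15° = 293.7 N.
Parallel to the incline, ΣF = 0 gives f = m g sin θ + P = 78.71 + 116 = 194.7 N (up-slope positive).
The static-friction ceiling is μ_s N = 0.47 × 293.7 = 138.1 N.
|194.7| exceeds 138.1 N, so the crate slips down-slope; friction is kinetic, f = μ_k N = 0.38×293.7 = 112 N.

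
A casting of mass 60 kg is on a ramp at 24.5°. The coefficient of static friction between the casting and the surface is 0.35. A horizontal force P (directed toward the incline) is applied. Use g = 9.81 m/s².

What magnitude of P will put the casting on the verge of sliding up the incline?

At impending motion up the slope, friction acts down-slope at its limit: f = μ_s N.
Perpendicular to the incline: N = m g cos θ + P sin θ.
Along the incline: P cos θ = m g sin θ + μ_s N = m g sin θ + μ_s (m g cos θ + P sin θ).
Solving, P (cos θ − μ_s sin θ) = m g (sin θ + μ_s cos θ), so P = 60×9.81×(sin 24.5° + 0.35 cos 24.5°)/(cos 24.5° − 0.35 sin 24.5°) = 589×0.7332/0.7648 = 564 N.

P ≈ 564 N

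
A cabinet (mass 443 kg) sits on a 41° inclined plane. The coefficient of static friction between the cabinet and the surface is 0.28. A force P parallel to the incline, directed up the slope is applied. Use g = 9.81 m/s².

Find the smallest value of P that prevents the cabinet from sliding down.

P_min ≈ 1930 N

The cabinet tends to slide down (tan θ > μ_s), so at the point of impending slip friction acts up-slope at its limit: f = μ_s N.
P is parallel to the surface, so N = m g cos θ = 3280 N.
Along the incline: P + μ_s N = m g sin θ, so P = 2850 − 0.28×3280 = 1930 N.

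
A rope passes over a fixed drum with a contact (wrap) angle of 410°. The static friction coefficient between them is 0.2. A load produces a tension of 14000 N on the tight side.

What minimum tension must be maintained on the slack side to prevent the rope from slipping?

T_min ≈ 3350 N

Capstan equation at impending slip: T_tight/T_slack = e^{μβ}.
β = 410° = 7.156 rad; e^{μβ} = e^{0.2×7.156} = 4.184.
T_slack = T_tight / e^{μβ} = 14000 / 4.184 = 3350 N.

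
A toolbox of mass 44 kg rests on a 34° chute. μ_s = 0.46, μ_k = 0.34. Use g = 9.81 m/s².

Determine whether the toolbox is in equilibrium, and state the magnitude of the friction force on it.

f ≈ 122 N

N = m g cos θ = 358 N.
Down-slope weight component: m g sin θ = 241 N.
μ_s N = 165 N.
241 > 165 N, so it slides; kinetic friction f = μ_k N = 0.34×358 = 122 N.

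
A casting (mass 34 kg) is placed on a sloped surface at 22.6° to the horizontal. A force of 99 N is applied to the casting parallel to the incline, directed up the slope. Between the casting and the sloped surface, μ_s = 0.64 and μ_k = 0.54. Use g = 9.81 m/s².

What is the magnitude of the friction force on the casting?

Perpendicular to the surface, N = m g cos θ = 34·9.81·cos 22.6° = 307.9 N.
Parallel to the incline, ΣF = 0 gives f = m g sin θ − P = 128.2 − 99 = 29.18 N (up-slope positive).
Static friction can supply at most μ_s N = 197.1 N.
Since |29.18| ≤ 197.1 N, the casting remains in static equilibrium and friction takes exactly the required value.

f ≈ 29.2 N (up the incline)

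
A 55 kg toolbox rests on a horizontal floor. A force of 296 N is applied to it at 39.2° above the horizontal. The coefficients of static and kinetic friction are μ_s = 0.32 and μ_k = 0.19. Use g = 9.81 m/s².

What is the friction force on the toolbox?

f ≈ 67 N

Vertical equilibrium gives N = m g − P sin α = 352.5 N.
The horizontal driving force is P cos α = 229.4 N, so equilibrium needs friction f = 229.4 N.
The static-friction limit is μ_s N = 112.8 N.
229.4 > 112.8 N → the toolbox slides; f = μ_k N = 0.19×352.5 = 67 N.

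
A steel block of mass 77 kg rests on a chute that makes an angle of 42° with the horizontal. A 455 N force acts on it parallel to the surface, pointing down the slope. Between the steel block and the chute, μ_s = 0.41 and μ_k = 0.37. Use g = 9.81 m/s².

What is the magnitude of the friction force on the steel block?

f ≈ 208 N (up the incline)

Perpendicular to the surface, N = m g cos θ = 77·9.81·cos 42° = 561.3 N.
For equilibrium along the incline the friction force must supply f = m g sin θ + P = 505.4 + 455 = 960.4 N (positive meaning up-slope).
Static friction can supply at most μ_s N = 230.2 N.
Since |960.4| > 230.2 N, static friction cannot hold it; the steel block slides down the incline and kinetic friction applies: f = μ_k N = 0.37 × 561.3 = 208 N.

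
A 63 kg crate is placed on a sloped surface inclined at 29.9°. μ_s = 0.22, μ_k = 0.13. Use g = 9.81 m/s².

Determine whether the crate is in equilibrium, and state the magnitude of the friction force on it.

f ≈ 69.6 N

N = m g cos θ = 536 N.
Down-slope weight component: m g sin θ = 308 N.
μ_s N = 118 N.
308 > 118 N, so it slides; kinetic friction f = μ_k N = 0.13×536 = 69.6 N.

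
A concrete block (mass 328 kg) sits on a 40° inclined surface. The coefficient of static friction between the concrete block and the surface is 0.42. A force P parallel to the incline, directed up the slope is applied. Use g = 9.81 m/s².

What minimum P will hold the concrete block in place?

P_min ≈ 1030 N

The concrete block tends to slide down (tan θ > μ_s), so at the point of impending slip friction acts up-slope at its limit: f = μ_s N.
P is parallel to the surface, so N = m g cos θ = 2460 N.
Along the incline: P + μ_s N = m g sin θ, so P = 2070 − 0.42×2460 = 1030 N.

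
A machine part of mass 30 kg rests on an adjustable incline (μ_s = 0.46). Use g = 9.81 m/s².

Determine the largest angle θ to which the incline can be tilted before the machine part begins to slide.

At the slip threshold, m g sin θ = μ_s · m g cos θ, so tan θ = μ_s.
θ_max = arctan(0.46) = 24.7°.

θ_max ≈ 24.7°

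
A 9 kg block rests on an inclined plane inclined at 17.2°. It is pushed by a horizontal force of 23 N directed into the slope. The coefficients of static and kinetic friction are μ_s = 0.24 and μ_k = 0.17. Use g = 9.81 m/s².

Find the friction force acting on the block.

Resolve perpendicular to the incline: N = m g cos θ + P sin θ = 9×9.81×cos 17.2° + 23×sin 17.2° = 91.14 N.
Along the incline, the net driving force (taking up-slope positive) is P cos θ − m g sin θ = 21.97 − 26.11 = -4.137 N, so equilibrium requires friction f = 4.137 N (up-slope).
Maximum static friction: μ_s N = 0.24 × 91.14 = 21.87 N.
Since 4.137 N is within the 21.87 N limit, the block stays put and friction is exactly 4.14 N.

f ≈ 4.14 N (up the incline)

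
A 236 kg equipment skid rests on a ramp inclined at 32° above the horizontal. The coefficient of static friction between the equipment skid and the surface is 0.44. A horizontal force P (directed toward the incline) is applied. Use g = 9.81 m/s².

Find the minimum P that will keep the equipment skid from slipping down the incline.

The equipment skid tends to slide down (tan θ > μ_s), so at the point of impending slip friction acts up-slope at its limit: f = μ_s N.
Perpendicular to the incline: N = m g cos θ + P sin θ.
Along the incline: P cos θ + μ_s N = m g sin θ, i.e. P cos θ + μ_s (m g cos θ + P sin θ) = m g sin θ.
Solving, P (cos θ + μ_s sin θ) = m g (sin θ − μ_s cos θ), so P = 2320×0.1568/1.081 = 336 N.

P_min ≈ 336 N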